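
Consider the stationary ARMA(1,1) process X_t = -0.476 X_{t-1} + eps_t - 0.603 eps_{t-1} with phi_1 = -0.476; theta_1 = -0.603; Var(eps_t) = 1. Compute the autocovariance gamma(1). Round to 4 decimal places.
\gamma(1) = -1.7955

Multiply the model equation by X_{t-k} and take expectations. With theta_0 = psi_0 = 1 and psi_j the MA(infinity) weights, this gives
  gamma(k) - sum_i phi_i gamma(k-i) = c_k,
  c_k = sigma^2 * sum_{j=k..q} theta_j psi_{j-k}   (c_k = 0 for k > q),
using gamma(-m) = gamma(m).
psi-weights needed (psi_j = theta_j + sum_i phi_i psi_{j-i}):
  psi_1 = theta_1 + phi_1 = -0.603 + (-0.476) = -1.079
Right-hand sides:
  c_0 = sigma^2 (1 + theta_1 psi_1) = 1 * (1 + (-0.603)(-1.079)) = 1 * 1.650637 = 1.650637
  c_1 = sigma^2 theta_1 = 1 * (-0.603) = -0.603
  c_2 = 0
Equations for k = 0 and k = 1 (AR order 1):
  gamma(0) = phi_1 gamma(1) + c_0
  gamma(1) = phi_1 gamma(0) + c_1
Substituting the second into the first: gamma(0) (1 - phi_1^2) = c_0 + phi_1 c_1, so
  gamma(0) = (c_0 + phi_1 c_1) / (1 - phi_1^2) = (1.650637 + (-0.476)(-0.603)) / (1 - (-0.476)^2) = 1.937665 / 0.773424 = 2.505308.
  gamma(1) = phi_1 gamma(0) + c_1 = (-0.476)(2.505308) + (-0.603) = -1.795526.
Therefore gamma(1) = -1.7955 (to 4 decimal places).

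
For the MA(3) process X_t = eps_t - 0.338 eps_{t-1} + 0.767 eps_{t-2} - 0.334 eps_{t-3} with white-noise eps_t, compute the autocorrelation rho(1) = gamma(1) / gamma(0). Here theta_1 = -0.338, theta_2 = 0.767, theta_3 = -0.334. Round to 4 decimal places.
\rho(1) = -0.4704

For an MA(q) process with theta_0 = 1, the autocovariance is
  gamma(k) = sigma^2 * sum_{i=0..q-k} theta_i * theta_{i+k},
and rho(k) = gamma(k) / gamma(0). Sigma^2 cancels.
  numerator   = (1)*(-0.338) + (-0.338)*(0.767) + (0.767)*(-0.334) = -0.853424.
  denominator = (1)^2 + (-0.338)^2 + (0.767)^2 + (-0.334)^2 = 1.814089.
  rho(1) = -0.853424 / 1.814089 = -0.4704.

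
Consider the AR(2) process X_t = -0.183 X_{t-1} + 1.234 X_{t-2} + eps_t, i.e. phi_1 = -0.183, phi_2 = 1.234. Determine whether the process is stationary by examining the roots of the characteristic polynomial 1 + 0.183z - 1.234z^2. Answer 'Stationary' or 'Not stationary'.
\text{Not stationary}

The AR(p) characteristic polynomial is P(z) = 1 + 0.183z - 1.234z^2.
Stationarity requires all roots to lie outside the unit circle, i.e. |z| > 1 for every root.
Set 1 + (0.183) z + (-1.234) z^2 = 0, i.e. a z^2 + b z + c = 0 with a = -1.234, b = 0.183, c = 1.
Discriminant D = b^2 - 4ac = (0.183)^2 - 4*(-1.234)*1 = 0.033489 - (-4.936) = 4.969489.
D >= 0, so the roots are real: z = (-b +/- sqrt(D)) / (2a) = (-0.183 +/- 2.229235) / (-2.468).
  z_1 = (-0.183 + 2.229235) / (-2.468) = -0.8291,   |z_1| = 0.8291.
  z_2 = (-0.183 - 2.229235) / (-2.468) = 0.9774,   |z_2| = 0.9774.
Moduli of all roots: 0.8291, 0.9774.
All moduli strictly greater than 1? No.
Verdict: Not stationary.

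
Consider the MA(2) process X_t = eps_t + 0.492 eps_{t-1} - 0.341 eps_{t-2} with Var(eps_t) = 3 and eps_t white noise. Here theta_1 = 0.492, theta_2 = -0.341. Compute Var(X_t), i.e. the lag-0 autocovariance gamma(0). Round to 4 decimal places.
\gamma(0) = 4.0750

For an MA(q) process X_t = eps_t + sum_i theta_i eps_{t-i} with
Var(eps_t) = sigma^2, the variance is
  gamma(0) = sigma^2 * (1 + sum_i theta_i^2).
  sum_i theta_i^2 = (0.492)^2 + (-0.341)^2 = 0.242064 + 0.116281 = 0.358345.
  gamma(0) = 3 * (1 + 0.358345) = 3 * 1.358345 = 4.075035, which rounds to 4.0750.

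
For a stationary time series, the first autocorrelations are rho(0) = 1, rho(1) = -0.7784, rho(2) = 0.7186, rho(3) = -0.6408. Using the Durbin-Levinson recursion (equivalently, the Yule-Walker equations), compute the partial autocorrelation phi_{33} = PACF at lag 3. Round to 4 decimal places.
\phi_{33} = -0.0520

The PACF at lag k is phi_{kk}, the last component of the solution
to the Yule-Walker system G_k phi = r_k where
  (G_k)_{ij} = rho(|i - j|), (r_k)_i = rho(i), i,j = 1..k.
Equivalently, Durbin-Levinson gives phi_{kk} iteratively:
  phi_{11} = rho(1)
  phi_{kk} = [rho(k) - sum_{j=1..k-1} phi_{k-1,j} rho(k-j)]
            / [1 - sum_{j=1..k-1} phi_{k-1,j} rho(j)],
  phi_{k,j} = phi_{k-1,j} - phi_{kk} phi_{k-1,k-j},  j = 1..k-1.
Step k = 1:
  phi_11 = rho(1) = -0.7784.
Step k = 2:
  phi_22 = [rho(2) - phi_11 rho(1)] / [1 - phi_11 rho(1)] = [0.7186 - (-0.7784)(-0.7784)] / [1 - (-0.7784)(-0.7784)]
         = 0.11269344 / 0.39409344 = 0.285956.
  Update: phi_21 = phi_11 - phi_22 phi_11 = -0.7784 - (0.285956)(-0.7784) = -0.555812.
Step k = 3:
  phi_33 = [rho(3) - phi_21 rho(2) - phi_22 rho(1)] / [1 - phi_21 rho(1) - phi_22 rho(2)]
    numerator   = -0.6408 - (-0.555812)(0.7186) - (0.285956)(-0.7784) = -0.01880542
    denominator = 1 - (-0.555812)(-0.7784) - (0.285956)(0.7186) = 0.36186806
  phi_33 = -0.01880542 / 0.36186806 = -0.052.
Therefore phi_{33} = -0.0520.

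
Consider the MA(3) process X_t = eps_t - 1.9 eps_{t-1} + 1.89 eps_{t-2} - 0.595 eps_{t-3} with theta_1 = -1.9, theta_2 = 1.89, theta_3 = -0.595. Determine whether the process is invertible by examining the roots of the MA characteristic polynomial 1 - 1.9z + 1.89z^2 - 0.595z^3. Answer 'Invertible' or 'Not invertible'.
\text{Not invertible}

The MA(q) characteristic polynomial is P(z) = 1 - 1.9z + 1.89z^2 - 0.595z^3.
Invertibility requires all roots to lie outside the unit circle, i.e. |z| > 1 for every root.
Degree 3: look for a simple real root z0 first, then factor out (1 - z/z0) and solve the remaining quadratic.
Testing z0 = 2: P(2) = 1 + (-1.9)(2) + (1.89)(2)^2 + (-0.595)(2)^3
  = 1 + (-3.8) + (7.56) + (-4.76) = 0.  So z_0 = 2 is a root, |z_0| = 2.
Divide out the factor (1 - 0.5 z) = (1 - z/z0) (since 1/z0 = 0.5):
  P(z) = (1 - 0.5 z)(1 + (-1.4) z + (1.19) z^2)
  [check: z-coef -1.4 - (0.5) = -1.9; z^2-coef 1.19 - (0.5)(-1.4) = 1.89; z^3-coef -(0.5)(1.19) = -0.595.]
Remaining roots from the quadratic factor 1 + (-1.4) z + (1.19) z^2:
  Set 1 + (-1.4) z + (1.19) z^2 = 0, i.e. a z^2 + b z + c = 0 with a = 1.19, b = -1.4, c = 1.
  Discriminant D = b^2 - 4ac = (-1.4)^2 - 4*(1.19)*1 = 1.96 - (4.76) = -2.8.
  D < 0, so the roots are the complex-conjugate pair z = (-b +/- i sqrt(-D)) / (2a) = 0.5882 +/- 0.7031i.
  For a conjugate pair |z|^2 = z * conj(z) = (product of roots) = c/a = 1/(1.19) = 0.840336, so |z| = sqrt(0.840336) = 0.9167 for both roots.
Moduli of all roots: 2.0000, 0.9167, 0.9167.
All moduli strictly greater than 1? No.
Verdict: Not invertible.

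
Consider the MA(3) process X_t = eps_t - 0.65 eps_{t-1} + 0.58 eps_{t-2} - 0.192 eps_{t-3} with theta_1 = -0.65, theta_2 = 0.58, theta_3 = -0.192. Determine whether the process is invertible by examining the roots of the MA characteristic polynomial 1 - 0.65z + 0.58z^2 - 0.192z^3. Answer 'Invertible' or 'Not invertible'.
\text{Invertible}

The MA(q) characteristic polynomial is P(z) = 1 - 0.65z + 0.58z^2 - 0.192z^3.
Invertibility requires all roots to lie outside the unit circle, i.e. |z| > 1 for every root.
Degree 3: look for a simple real root z0 first, then factor out (1 - z/z0) and solve the remaining quadratic.
Testing z0 = 2.5: P(2.5) = 1 + (-0.65)(2.5) + (0.58)(2.5)^2 + (-0.192)(2.5)^3
  = 1 + (-1.625) + (3.625) + (-3) = 0.  So z_0 = 2.5 is a root, |z_0| = 2.5.
Divide out the factor (1 - 0.4 z) = (1 - z/z0) (since 1/z0 = 0.4):
  P(z) = (1 - 0.4 z)(1 + (-0.25) z + (0.48) z^2)
  [check: z-coef -0.25 - (0.4) = -0.65; z^2-coef 0.48 - (0.4)(-0.25) = 0.58; z^3-coef -(0.4)(0.48) = -0.192.]
Remaining roots from the quadratic factor 1 + (-0.25) z + (0.48) z^2:
  Set 1 + (-0.25) z + (0.48) z^2 = 0, i.e. a z^2 + b z + c = 0 with a = 0.48, b = -0.25, c = 1.
  Discriminant D = b^2 - 4ac = (-0.25)^2 - 4*(0.48)*1 = 0.0625 - (1.92) = -1.8575.
  D < 0, so the roots are the complex-conjugate pair z = (-b +/- i sqrt(-D)) / (2a) = 0.2604 +/- 1.4197i.
  For a conjugate pair |z|^2 = z * conj(z) = (product of roots) = c/a = 1/(0.48) = 2.083333, so |z| = sqrt(2.083333) = 1.4434 for both roots.
Moduli of all roots: 2.5000, 1.4434, 1.4434.
All moduli strictly greater than 1? Yes.
Verdict: Invertible.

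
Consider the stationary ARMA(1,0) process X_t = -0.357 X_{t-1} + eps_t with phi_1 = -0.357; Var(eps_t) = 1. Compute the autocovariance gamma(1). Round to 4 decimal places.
\gamma(1) = -0.4091

Multiply the model equation by X_{t-k} and take expectations. With theta_0 = psi_0 = 1 and psi_j the MA(infinity) weights, this gives
  gamma(k) - sum_i phi_i gamma(k-i) = c_k,
  c_k = sigma^2 * sum_{j=k..q} theta_j psi_{j-k}   (c_k = 0 for k > q),
using gamma(-m) = gamma(m).
Pure AR (q = 0): c_0 = sigma^2 = 1, c_k = 0 for k >= 1.
Equations for k = 0 and k = 1 (AR order 1):
  gamma(0) = phi_1 gamma(1) + c_0
  gamma(1) = phi_1 gamma(0) + c_1
Substituting the second into the first: gamma(0) (1 - phi_1^2) = c_0 + phi_1 c_1, so
  gamma(0) = c_0 / (1 - phi_1^2) = 1 / (1 - (-0.357)^2) = 1 / 0.872551 = 1.146065.
  gamma(1) = phi_1 gamma(0) = (-0.357)(1.146065) = -0.409145.
Therefore gamma(1) = -0.4091 (to 4 decimal places).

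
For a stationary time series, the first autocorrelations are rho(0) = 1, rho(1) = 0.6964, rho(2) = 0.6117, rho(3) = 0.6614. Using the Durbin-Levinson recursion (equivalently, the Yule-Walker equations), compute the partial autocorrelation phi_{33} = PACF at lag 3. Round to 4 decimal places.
\phi_{33} = 0.3490

The PACF at lag k is phi_{kk}, the last component of the solution
to the Yule-Walker system G_k phi = r_k where
  (G_k)_{ij} = rho(|i - j|), (r_k)_i = rho(i), i,j = 1..k.
Equivalently, Durbin-Levinson gives phi_{kk} iteratively:
  phi_{11} = rho(1)
  phi_{kk} = [rho(k) - sum_{j=1..k-1} phi_{k-1,j} rho(k-j)]
            / [1 - sum_{j=1..k-1} phi_{k-1,j} rho(j)],
  phi_{k,j} = phi_{k-1,j} - phi_{kk} phi_{k-1,k-j},  j = 1..k-1.
Step k = 1:
  phi_11 = rho(1) = 0.6964.
Step k = 2:
  phi_22 = [rho(2) - phi_11 rho(1)] / [1 - phi_11 rho(1)] = [0.6117 - (0.6964)(0.6964)] / [1 - (0.6964)(0.6964)]
         = 0.12672704 / 0.51502704 = 0.246059.
  Update: phi_21 = phi_11 - phi_22 phi_11 = 0.6964 - (0.246059)(0.6964) = 0.525045.
Step k = 3:
  phi_33 = [rho(3) - phi_21 rho(2) - phi_22 rho(1)] / [1 - phi_21 rho(1) - phi_22 rho(2)]
    numerator   = 0.6614 - (0.525045)(0.6117) - (0.246059)(0.6964) = 0.16887478
    denominator = 1 - (0.525045)(0.6964) - (0.246059)(0.6117) = 0.48384471
  phi_33 = 0.16887478 / 0.48384471 = 0.349.
Therefore phi_{33} = 0.3490.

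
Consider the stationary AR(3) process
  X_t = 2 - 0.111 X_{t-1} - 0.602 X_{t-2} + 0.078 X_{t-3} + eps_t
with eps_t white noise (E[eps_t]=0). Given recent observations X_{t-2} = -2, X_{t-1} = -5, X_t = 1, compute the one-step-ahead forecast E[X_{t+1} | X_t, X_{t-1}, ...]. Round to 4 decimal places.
E[X_{t+1} \mid \mathcal F_t] = 4.7430

For an AR(p) model X_t = c + sum_i phi_i X_{t-i} + eps_t, the
one-step-ahead conditional mean is
  E[X_{t+1} | X_t, ...] = c + sum_i phi_i X_{t+1-i}.
Substitute known values:
  E[X_{t+1} | ...] = 2 + (-0.111) * (1) + (-0.602) * (-5) + (0.078) * (-2)
                   = 4.7430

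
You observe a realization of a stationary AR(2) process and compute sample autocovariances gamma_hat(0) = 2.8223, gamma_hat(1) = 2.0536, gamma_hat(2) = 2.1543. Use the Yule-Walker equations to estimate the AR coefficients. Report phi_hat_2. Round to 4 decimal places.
\hat\phi_{2} = 0.4970

The Yule-Walker equations for an AR(p) process read, in matrix form,
  Gamma_p phi = r_p,   with   (Gamma_p)_{ij} = gamma(|i - j|),
                       (r_p)_i = gamma(i),   i,j = 1..p.
Substitute the sample gammas (Toeplitz matrix and right-hand side of size 2):
  Gamma_p = [[2.8223, 2.0536], [2.0536, 2.8223]]
  r_p     = [2.0536, 2.1543]
Written out:
  2.8223 phi_1 + 2.0536 phi_2 = 2.0536
  2.0536 phi_1 + 2.8223 phi_2 = 2.1543
Solve by Cramer's rule:
  det = gamma(0)^2 - gamma(1)^2 = (2.8223)^2 - (2.0536)^2 = 7.96537729 - 4.21727296 = 3.74810433
  phi_hat_1 = [gamma(1) gamma(0) - gamma(1) gamma(2)] / det = [(2.0536)(2.8223) - (2.0536)(2.1543)] / 3.74810433 = 1.3718048 / 3.74810433 = 0.366
  phi_hat_2 = [gamma(0) gamma(2) - gamma(1)^2] / det = [(2.8223)(2.1543) - (2.0536)^2] / 3.74810433 = 1.86280793 / 3.74810433 = 0.497
So phi_hat = [0.3660, 0.4970].
Therefore phi_hat_2 = 0.4970.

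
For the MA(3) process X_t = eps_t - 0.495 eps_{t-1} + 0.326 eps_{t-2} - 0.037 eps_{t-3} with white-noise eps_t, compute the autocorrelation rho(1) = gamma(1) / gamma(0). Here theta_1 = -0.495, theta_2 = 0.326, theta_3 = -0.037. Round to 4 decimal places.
\rho(1) = -0.4942

For an MA(q) process with theta_0 = 1, the autocovariance is
  gamma(k) = sigma^2 * sum_{i=0..q-k} theta_i * theta_{i+k},
and rho(k) = gamma(k) / gamma(0). Sigma^2 cancels.
  numerator   = (1)*(-0.495) + (-0.495)*(0.326) + (0.326)*(-0.037) = -0.668432.
  denominator = (1)^2 + (-0.495)^2 + (0.326)^2 + (-0.037)^2 = 1.35267.
  rho(1) = -0.668432 / 1.35267 = -0.4942.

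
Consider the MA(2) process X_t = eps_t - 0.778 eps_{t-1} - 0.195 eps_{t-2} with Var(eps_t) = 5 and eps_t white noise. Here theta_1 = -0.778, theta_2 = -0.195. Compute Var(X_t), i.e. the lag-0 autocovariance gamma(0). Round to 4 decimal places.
\gamma(0) = 8.2165

For an MA(q) process X_t = eps_t + sum_i theta_i eps_{t-i} with
Var(eps_t) = sigma^2, the variance is
  gamma(0) = sigma^2 * (1 + sum_i theta_i^2).
  sum_i theta_i^2 = (-0.778)^2 + (-0.195)^2 = 0.605284 + 0.038025 = 0.643309.
  gamma(0) = 5 * (1 + 0.643309) = 5 * 1.643309 = 8.216545, which rounds to 8.2165.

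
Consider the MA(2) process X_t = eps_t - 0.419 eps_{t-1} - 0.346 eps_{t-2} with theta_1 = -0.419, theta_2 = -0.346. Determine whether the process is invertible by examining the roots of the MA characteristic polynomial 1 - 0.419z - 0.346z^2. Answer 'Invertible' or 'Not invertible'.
\text{Invertible}

The MA(q) characteristic polynomial is P(z) = 1 - 0.419z - 0.346z^2.
Invertibility requires all roots to lie outside the unit circle, i.e. |z| > 1 for every root.
Set 1 + (-0.419) z + (-0.346) z^2 = 0, i.e. a z^2 + b z + c = 0 with a = -0.346, b = -0.419, c = 1.
Discriminant D = b^2 - 4ac = (-0.419)^2 - 4*(-0.346)*1 = 0.175561 - (-1.384) = 1.559561.
D >= 0, so the roots are real: z = (-b +/- sqrt(D)) / (2a) = (0.419 +/- 1.248824) / (-0.692).
  z_1 = (0.419 + 1.248824) / (-0.692) = -2.4102,   |z_1| = 2.4102.
  z_2 = (0.419 - 1.248824) / (-0.692) = 1.1992,   |z_2| = 1.1992.
Moduli of all roots: 2.4102, 1.1992.
All moduli strictly greater than 1? Yes.
Verdict: Invertible.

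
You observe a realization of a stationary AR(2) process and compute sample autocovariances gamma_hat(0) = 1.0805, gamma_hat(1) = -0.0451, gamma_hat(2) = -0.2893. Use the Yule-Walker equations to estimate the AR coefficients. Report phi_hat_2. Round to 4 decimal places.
\hat\phi_{2} = -0.2700

The Yule-Walker equations for an AR(p) process read, in matrix form,
  Gamma_p phi = r_p,   with   (Gamma_p)_{ij} = gamma(|i - j|),
                       (r_p)_i = gamma(i),   i,j = 1..p.
Substitute the sample gammas (Toeplitz matrix and right-hand side of size 2):
  Gamma_p = [[1.0805, -0.0451], [-0.0451, 1.0805]]
  r_p     = [-0.0451, -0.2893]
Written out:
  1.0805 phi_1 - 0.0451 phi_2 = -0.0451
  -0.0451 phi_1 + 1.0805 phi_2 = -0.2893
Solve by Cramer's rule:
  det = gamma(0)^2 - gamma(1)^2 = (1.0805)^2 - (-0.0451)^2 = 1.16748025 - 0.00203401 = 1.16544624
  phi_hat_1 = [gamma(1) gamma(0) - gamma(1) gamma(2)] / det = [(-0.0451)(1.0805) - (-0.0451)(-0.2893)] / 1.16544624 = -0.06177798 / 1.16544624 = -0.053
  phi_hat_2 = [gamma(0) gamma(2) - gamma(1)^2] / det = [(1.0805)(-0.2893) - (-0.0451)^2] / 1.16544624 = -0.31462266 / 1.16544624 = -0.27
So phi_hat = [-0.0530, -0.2700].
Therefore phi_hat_2 = -0.2700.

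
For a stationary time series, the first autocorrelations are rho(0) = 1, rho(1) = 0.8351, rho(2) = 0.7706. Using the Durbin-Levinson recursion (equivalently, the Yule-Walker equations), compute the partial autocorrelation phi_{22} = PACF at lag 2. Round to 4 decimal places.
\phi_{22} = 0.2419

The PACF at lag k is phi_{kk}, the last component of the solution
to the Yule-Walker system G_k phi = r_k where
  (G_k)_{ij} = rho(|i - j|), (r_k)_i = rho(i), i,j = 1..k.
Equivalently, Durbin-Levinson gives phi_{kk} iteratively:
  phi_{11} = rho(1)
  phi_{kk} = [rho(k) - sum_{j=1..k-1} phi_{k-1,j} rho(k-j)]
            / [1 - sum_{j=1..k-1} phi_{k-1,j} rho(j)],
  phi_{k,j} = phi_{k-1,j} - phi_{kk} phi_{k-1,k-j},  j = 1..k-1.
Step k = 1:
  phi_11 = rho(1) = 0.8351.
Step k = 2:
  phi_22 = [rho(2) - phi_11 rho(1)] / [1 - phi_11 rho(1)] = [0.7706 - (0.8351)(0.8351)] / [1 - (0.8351)(0.8351)]
         = 0.07320799 / 0.30260799 = 0.2419.
Therefore phi_{22} = 0.2419.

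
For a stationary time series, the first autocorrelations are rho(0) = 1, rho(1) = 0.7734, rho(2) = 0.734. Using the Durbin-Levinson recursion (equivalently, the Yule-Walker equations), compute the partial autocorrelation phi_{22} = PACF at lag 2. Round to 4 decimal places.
\phi_{22} = 0.3381

The PACF at lag k is phi_{kk}, the last component of the solution
to the Yule-Walker system G_k phi = r_k where
  (G_k)_{ij} = rho(|i - j|), (r_k)_i = rho(i), i,j = 1..k.
Equivalently, Durbin-Levinson gives phi_{kk} iteratively:
  phi_{11} = rho(1)
  phi_{kk} = [rho(k) - sum_{j=1..k-1} phi_{k-1,j} rho(k-j)]
            / [1 - sum_{j=1..k-1} phi_{k-1,j} rho(j)],
  phi_{k,j} = phi_{k-1,j} - phi_{kk} phi_{k-1,k-j},  j = 1..k-1.
Step k = 1:
  phi_11 = rho(1) = 0.7734.
Step k = 2:
  phi_22 = [rho(2) - phi_11 rho(1)] / [1 - phi_11 rho(1)] = [0.734 - (0.7734)(0.7734)] / [1 - (0.7734)(0.7734)]
         = 0.13585244 / 0.40185244 = 0.3381.
Therefore phi_{22} = 0.3381.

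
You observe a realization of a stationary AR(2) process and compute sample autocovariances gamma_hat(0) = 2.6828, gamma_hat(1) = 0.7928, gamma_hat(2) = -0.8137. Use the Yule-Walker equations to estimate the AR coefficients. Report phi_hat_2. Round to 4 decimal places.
\hat\phi_{2} = -0.4280

The Yule-Walker equations for an AR(p) process read, in matrix form,
  Gamma_p phi = r_p,   with   (Gamma_p)_{ij} = gamma(|i - j|),
                       (r_p)_i = gamma(i),   i,j = 1..p.
Substitute the sample gammas (Toeplitz matrix and right-hand side of size 2):
  Gamma_p = [[2.6828, 0.7928], [0.7928, 2.6828]]
  r_p     = [0.7928, -0.8137]
Written out:
  2.6828 phi_1 + 0.7928 phi_2 = 0.7928
  0.7928 phi_1 + 2.6828 phi_2 = -0.8137
Solve by Cramer's rule:
  det = gamma(0)^2 - gamma(1)^2 = (2.6828)^2 - (0.7928)^2 = 7.19741584 - 0.62853184 = 6.568884
  phi_hat_1 = [gamma(1) gamma(0) - gamma(1) gamma(2)] / det = [(0.7928)(2.6828) - (0.7928)(-0.8137)] / 6.568884 = 2.7720252 / 6.568884 = 0.422
  phi_hat_2 = [gamma(0) gamma(2) - gamma(1)^2] / det = [(2.6828)(-0.8137) - (0.7928)^2] / 6.568884 = -2.8115262 / 6.568884 = -0.428
So phi_hat = [0.4220, -0.4280].
Therefore phi_hat_2 = -0.4280.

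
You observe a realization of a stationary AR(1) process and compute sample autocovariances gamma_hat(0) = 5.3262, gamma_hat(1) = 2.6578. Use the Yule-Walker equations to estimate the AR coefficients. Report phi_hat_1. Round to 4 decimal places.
\hat\phi_{1} = 0.4990

The Yule-Walker equations for an AR(p) process read, in matrix form,
  Gamma_p phi = r_p,   with   (Gamma_p)_{ij} = gamma(|i - j|),
                       (r_p)_i = gamma(i),   i,j = 1..p.
Substitute the sample gammas (Toeplitz matrix and right-hand side of size 1):
  Gamma_p = [[5.3262]]
  r_p     = [2.6578]
With p = 1 this is the single equation gamma(0) phi_1 = gamma(1):
  phi_hat_1 = gamma(1) / gamma(0) = 2.6578 / 5.3262 = 0.4990.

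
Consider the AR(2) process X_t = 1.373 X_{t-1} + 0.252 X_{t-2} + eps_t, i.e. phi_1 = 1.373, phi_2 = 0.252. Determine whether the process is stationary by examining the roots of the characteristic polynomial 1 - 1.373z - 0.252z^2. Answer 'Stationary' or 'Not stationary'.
\text{Not stationary}

The AR(p) characteristic polynomial is P(z) = 1 - 1.373z - 0.252z^2.
Stationarity requires all roots to lie outside the unit circle, i.e. |z| > 1 for every root.
Set 1 + (-1.373) z + (-0.252) z^2 = 0, i.e. a z^2 + b z + c = 0 with a = -0.252, b = -1.373, c = 1.
Discriminant D = b^2 - 4ac = (-1.373)^2 - 4*(-0.252)*1 = 1.885129 - (-1.008) = 2.893129.
D >= 0, so the roots are real: z = (-b +/- sqrt(D)) / (2a) = (1.373 +/- 1.70092) / (-0.504).
  z_1 = (1.373 + 1.70092) / (-0.504) = -6.099,   |z_1| = 6.099.
  z_2 = (1.373 - 1.70092) / (-0.504) = 0.6506,   |z_2| = 0.6506.
Moduli of all roots: 6.0990, 0.6506.
All moduli strictly greater than 1? No.
Verdict: Not stationary.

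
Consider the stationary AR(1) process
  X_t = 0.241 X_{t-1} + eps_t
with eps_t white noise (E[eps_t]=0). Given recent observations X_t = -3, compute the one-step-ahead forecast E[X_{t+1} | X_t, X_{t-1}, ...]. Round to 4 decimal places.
E[X_{t+1} \mid \mathcal F_t] = -0.7230

For an AR(p) model X_t = c + sum_i phi_i X_{t-i} + eps_t, the
one-step-ahead conditional mean is
  E[X_{t+1} | X_t, ...] = c + sum_i phi_i X_{t+1-i}.
Substitute known values:
  E[X_{t+1} | ...] = (0.241) * (-3)
                   = -0.7230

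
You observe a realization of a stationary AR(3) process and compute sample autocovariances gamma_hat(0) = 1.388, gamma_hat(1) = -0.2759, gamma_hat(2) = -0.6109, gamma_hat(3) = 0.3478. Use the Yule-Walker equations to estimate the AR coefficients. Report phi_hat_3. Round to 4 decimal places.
\hat\phi_{3} = 0.0279

The Yule-Walker equations for an AR(p) process read, in matrix form,
  Gamma_p phi = r_p,   with   (Gamma_p)_{ij} = gamma(|i - j|),
                       (r_p)_i = gamma(i),   i,j = 1..p.
Substitute the sample gammas (Toeplitz matrix and right-hand side of size 3):
  Gamma_p = [[1.388, -0.2759, -0.6109], [-0.2759, 1.388, -0.2759], [-0.6109, -0.2759, 1.388]]
  r_p     = [-0.2759, -0.6109, 0.3478]
Written out (R1..R3):
  (R1) 1.388 phi_1 - 0.2759 phi_2 - 0.6109 phi_3 = -0.2759
  (R2) -0.2759 phi_1 + 1.388 phi_2 - 0.2759 phi_3 = -0.6109
  (R3) -0.6109 phi_1 - 0.2759 phi_2 + 1.388 phi_3 = 0.3478
Gaussian elimination:
  R2 <- R2 - (-0.2759/1.388) R1 = R2 - (-0.198775) R1:  1.333158 phi_2 - 0.397332 phi_3 = -0.665742
  R3 <- R3 - (-0.6109/1.388) R1 = R3 - (-0.44013) R1:  -0.397332 phi_2 + 1.119125 phi_3 = 0.226368
  R3 <- R3 - (-0.397332/1.333158) R2 = R3 - (-0.298038) R2:  1.000705 phi_3 = 0.027952
Back-substitution:
  phi_hat_3 = 0.027952 / 1.000705 = 0.027932
  phi_hat_2 = (-0.665742 - (-0.397332)(0.027932)) / 1.333158 = -0.491047
  phi_hat_1 = (-0.2759 - (-0.2759)(-0.491047) - (-0.6109)(0.027932)) / 1.388 = -0.28409
So phi_hat = [-0.2841, -0.4910, 0.0279].
Therefore phi_hat_3 = 0.0279.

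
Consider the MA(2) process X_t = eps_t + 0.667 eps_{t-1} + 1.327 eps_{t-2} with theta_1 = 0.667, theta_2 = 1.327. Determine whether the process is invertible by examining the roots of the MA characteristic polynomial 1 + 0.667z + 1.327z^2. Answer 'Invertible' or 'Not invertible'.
\text{Not invertible}

The MA(q) characteristic polynomial is P(z) = 1 + 0.667z + 1.327z^2.
Invertibility requires all roots to lie outside the unit circle, i.e. |z| > 1 for every root.
Set 1 + (0.667) z + (1.327) z^2 = 0, i.e. a z^2 + b z + c = 0 with a = 1.327, b = 0.667, c = 1.
Discriminant D = b^2 - 4ac = (0.667)^2 - 4*(1.327)*1 = 0.444889 - (5.308) = -4.863111.
D < 0, so the roots are the complex-conjugate pair z = (-b +/- i sqrt(-D)) / (2a) = -0.2513 +/- 0.8309i.
For a conjugate pair |z|^2 = z * conj(z) = (product of roots) = c/a = 1/(1.327) = 0.75358, so |z| = sqrt(0.75358) = 0.8681 for both roots.
Moduli of all roots: 0.8681, 0.8681.
All moduli strictly greater than 1? No.
Verdict: Not invertible.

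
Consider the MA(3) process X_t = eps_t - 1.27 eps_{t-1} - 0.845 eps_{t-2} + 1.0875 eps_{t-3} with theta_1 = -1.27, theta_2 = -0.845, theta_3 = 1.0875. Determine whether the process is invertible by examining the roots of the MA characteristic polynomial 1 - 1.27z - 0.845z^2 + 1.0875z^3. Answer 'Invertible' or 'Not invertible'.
\text{Not invertible}

The MA(q) characteristic polynomial is P(z) = 1 - 1.27z - 0.845z^2 + 1.0875z^3.
Invertibility requires all roots to lie outside the unit circle, i.e. |z| > 1 for every root.
Degree 3: look for a simple real root z0 first, then factor out (1 - z/z0) and solve the remaining quadratic.
Testing z0 = 0.8: P(0.8) = 1 + (-1.27)(0.8) + (-0.845)(0.8)^2 + (1.0875)(0.8)^3
  = 1 + (-1.016) + (-0.5408) + (0.5568) = 0.  So z_0 = 0.8 is a root, |z_0| = 0.8.
Divide out the factor (1 - 1.25 z) = (1 - z/z0) (since 1/z0 = 1.25):
  P(z) = (1 - 1.25 z)(1 + (-0.02) z + (-0.87) z^2)
  [check: z-coef -0.02 - (1.25) = -1.27; z^2-coef -0.87 - (1.25)(-0.02) = -0.845; z^3-coef -(1.25)(-0.87) = 1.0875.]
Remaining roots from the quadratic factor 1 + (-0.02) z + (-0.87) z^2:
  Set 1 + (-0.02) z + (-0.87) z^2 = 0, i.e. a z^2 + b z + c = 0 with a = -0.87, b = -0.02, c = 1.
  Discriminant D = b^2 - 4ac = (-0.02)^2 - 4*(-0.87)*1 = 0.0004 - (-3.48) = 3.4804.
  D >= 0, so the roots are real: z = (-b +/- sqrt(D)) / (2a) = (0.02 +/- 1.865583) / (-1.74).
    z_1 = (0.02 + 1.865583) / (-1.74) = -1.0837,   |z_1| = 1.0837.
    z_2 = (0.02 - 1.865583) / (-1.74) = 1.0607,   |z_2| = 1.0607.
Moduli of all roots: 0.8000, 1.0837, 1.0607.
All moduli strictly greater than 1? No.
Verdict: Not invertible.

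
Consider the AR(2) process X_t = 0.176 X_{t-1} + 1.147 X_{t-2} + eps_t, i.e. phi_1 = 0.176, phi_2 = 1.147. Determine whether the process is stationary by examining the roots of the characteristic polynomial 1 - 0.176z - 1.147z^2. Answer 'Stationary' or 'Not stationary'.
\text{Not stationary}

The AR(p) characteristic polynomial is P(z) = 1 - 0.176z - 1.147z^2.
Stationarity requires all roots to lie outside the unit circle, i.e. |z| > 1 for every root.
Set 1 + (-0.176) z + (-1.147) z^2 = 0, i.e. a z^2 + b z + c = 0 with a = -1.147, b = -0.176, c = 1.
Discriminant D = b^2 - 4ac = (-0.176)^2 - 4*(-1.147)*1 = 0.030976 - (-4.588) = 4.618976.
D >= 0, so the roots are real: z = (-b +/- sqrt(D)) / (2a) = (0.176 +/- 2.14918) / (-2.294).
  z_1 = (0.176 + 2.14918) / (-2.294) = -1.0136,   |z_1| = 1.0136.
  z_2 = (0.176 - 2.14918) / (-2.294) = 0.8601,   |z_2| = 0.8601.
Moduli of all roots: 1.0136, 0.8601.
All moduli strictly greater than 1? No.
Verdict: Not stationary.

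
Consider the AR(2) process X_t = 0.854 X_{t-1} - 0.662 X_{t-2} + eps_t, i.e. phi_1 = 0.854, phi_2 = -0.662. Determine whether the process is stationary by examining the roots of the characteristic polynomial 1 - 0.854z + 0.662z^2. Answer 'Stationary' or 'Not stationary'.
\text{Stationary}

The AR(p) characteristic polynomial is P(z) = 1 - 0.854z + 0.662z^2.
Stationarity requires all roots to lie outside the unit circle, i.e. |z| > 1 for every root.
Set 1 + (-0.854) z + (0.662) z^2 = 0, i.e. a z^2 + b z + c = 0 with a = 0.662, b = -0.854, c = 1.
Discriminant D = b^2 - 4ac = (-0.854)^2 - 4*(0.662)*1 = 0.729316 - (2.648) = -1.918684.
D < 0, so the roots are the complex-conjugate pair z = (-b +/- i sqrt(-D)) / (2a) = 0.645 +/- 1.0462i.
For a conjugate pair |z|^2 = z * conj(z) = (product of roots) = c/a = 1/(0.662) = 1.510574, so |z| = sqrt(1.510574) = 1.2291 for both roots.
Moduli of all roots: 1.2291, 1.2291.
All moduli strictly greater than 1? Yes.
Verdict: Stationary.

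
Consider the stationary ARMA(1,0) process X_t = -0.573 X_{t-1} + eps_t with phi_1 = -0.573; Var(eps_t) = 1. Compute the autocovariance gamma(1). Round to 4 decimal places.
\gamma(1) = -0.8531

Multiply the model equation by X_{t-k} and take expectations. With theta_0 = psi_0 = 1 and psi_j the MA(infinity) weights, this gives
  gamma(k) - sum_i phi_i gamma(k-i) = c_k,
  c_k = sigma^2 * sum_{j=k..q} theta_j psi_{j-k}   (c_k = 0 for k > q),
using gamma(-m) = gamma(m).
Pure AR (q = 0): c_0 = sigma^2 = 1, c_k = 0 for k >= 1.
Equations for k = 0 and k = 1 (AR order 1):
  gamma(0) = phi_1 gamma(1) + c_0
  gamma(1) = phi_1 gamma(0) + c_1
Substituting the second into the first: gamma(0) (1 - phi_1^2) = c_0 + phi_1 c_1, so
  gamma(0) = c_0 / (1 - phi_1^2) = 1 / (1 - (-0.573)^2) = 1 / 0.671671 = 1.488824.
  gamma(1) = phi_1 gamma(0) = (-0.573)(1.488824) = -0.853096.
Therefore gamma(1) = -0.8531 (to 4 decimal places).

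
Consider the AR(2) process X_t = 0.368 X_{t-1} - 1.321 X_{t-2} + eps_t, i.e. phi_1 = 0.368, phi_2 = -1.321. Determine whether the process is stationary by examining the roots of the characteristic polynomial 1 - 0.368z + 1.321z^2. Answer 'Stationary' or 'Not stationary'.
\text{Not stationary}

The AR(p) characteristic polynomial is P(z) = 1 - 0.368z + 1.321z^2.
Stationarity requires all roots to lie outside the unit circle, i.e. |z| > 1 for every root.
Set 1 + (-0.368) z + (1.321) z^2 = 0, i.e. a z^2 + b z + c = 0 with a = 1.321, b = -0.368, c = 1.
Discriminant D = b^2 - 4ac = (-0.368)^2 - 4*(1.321)*1 = 0.135424 - (5.284) = -5.148576.
D < 0, so the roots are the complex-conjugate pair z = (-b +/- i sqrt(-D)) / (2a) = 0.1393 +/- 0.8588i.
For a conjugate pair |z|^2 = z * conj(z) = (product of roots) = c/a = 1/(1.321) = 0.757002, so |z| = sqrt(0.757002) = 0.8701 for both roots.
Moduli of all roots: 0.8701, 0.8701.
All moduli strictly greater than 1? No.
Verdict: Not stationary.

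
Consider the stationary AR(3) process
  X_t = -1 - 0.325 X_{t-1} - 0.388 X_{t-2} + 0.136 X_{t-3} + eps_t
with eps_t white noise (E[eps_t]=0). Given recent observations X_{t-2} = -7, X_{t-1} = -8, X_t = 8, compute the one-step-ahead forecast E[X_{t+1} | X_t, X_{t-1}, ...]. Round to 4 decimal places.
E[X_{t+1} \mid \mathcal F_t] = -1.4480

For an AR(p) model X_t = c + sum_i phi_i X_{t-i} + eps_t, the
one-step-ahead conditional mean is
  E[X_{t+1} | X_t, ...] = c + sum_i phi_i X_{t+1-i}.
Substitute known values:
  E[X_{t+1} | ...] = -1 + (-0.325) * (8) + (-0.388) * (-8) + (0.136) * (-7)
                   = -1.4480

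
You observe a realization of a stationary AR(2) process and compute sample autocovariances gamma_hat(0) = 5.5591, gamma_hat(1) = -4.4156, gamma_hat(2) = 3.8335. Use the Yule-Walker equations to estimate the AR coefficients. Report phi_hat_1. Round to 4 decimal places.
\hat\phi_{1} = -0.6680

The Yule-Walker equations for an AR(p) process read, in matrix form,
  Gamma_p phi = r_p,   with   (Gamma_p)_{ij} = gamma(|i - j|),
                       (r_p)_i = gamma(i),   i,j = 1..p.
Substitute the sample gammas (Toeplitz matrix and right-hand side of size 2):
  Gamma_p = [[5.5591, -4.4156], [-4.4156, 5.5591]]
  r_p     = [-4.4156, 3.8335]
Written out:
  5.5591 phi_1 - 4.4156 phi_2 = -4.4156
  -4.4156 phi_1 + 5.5591 phi_2 = 3.8335
Solve by Cramer's rule:
  det = gamma(0)^2 - gamma(1)^2 = (5.5591)^2 - (-4.4156)^2 = 30.90359281 - 19.49752336 = 11.40606945
  phi_hat_1 = [gamma(1) gamma(0) - gamma(1) gamma(2)] / det = [(-4.4156)(5.5591) - (-4.4156)(3.8335)] / 11.40606945 = -7.61955936 / 11.40606945 = -0.668
  phi_hat_2 = [gamma(0) gamma(2) - gamma(1)^2] / det = [(5.5591)(3.8335) - (-4.4156)^2] / 11.40606945 = 1.81328649 / 11.40606945 = 0.159
So phi_hat = [-0.6680, 0.1590].
Therefore phi_hat_1 = -0.6680.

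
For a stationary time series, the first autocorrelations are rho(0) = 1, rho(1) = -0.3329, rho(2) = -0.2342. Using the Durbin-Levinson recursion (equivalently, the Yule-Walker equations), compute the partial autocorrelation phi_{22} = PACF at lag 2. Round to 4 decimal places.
\phi_{22} = -0.3880

The PACF at lag k is phi_{kk}, the last component of the solution
to the Yule-Walker system G_k phi = r_k where
  (G_k)_{ij} = rho(|i - j|), (r_k)_i = rho(i), i,j = 1..k.
Equivalently, Durbin-Levinson gives phi_{kk} iteratively:
  phi_{11} = rho(1)
  phi_{kk} = [rho(k) - sum_{j=1..k-1} phi_{k-1,j} rho(k-j)]
            / [1 - sum_{j=1..k-1} phi_{k-1,j} rho(j)],
  phi_{k,j} = phi_{k-1,j} - phi_{kk} phi_{k-1,k-j},  j = 1..k-1.
Step k = 1:
  phi_11 = rho(1) = -0.3329.
Step k = 2:
  phi_22 = [rho(2) - phi_11 rho(1)] / [1 - phi_11 rho(1)] = [-0.2342 - (-0.3329)(-0.3329)] / [1 - (-0.3329)(-0.3329)]
         = -0.34502241 / 0.88917759 = -0.388.
Therefore phi_{22} = -0.3880.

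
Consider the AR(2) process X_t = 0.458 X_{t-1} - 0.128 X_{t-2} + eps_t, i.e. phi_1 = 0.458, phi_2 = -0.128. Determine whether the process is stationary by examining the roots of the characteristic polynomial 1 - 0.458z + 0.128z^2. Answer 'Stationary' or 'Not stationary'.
\text{Stationary}

The AR(p) characteristic polynomial is P(z) = 1 - 0.458z + 0.128z^2.
Stationarity requires all roots to lie outside the unit circle, i.e. |z| > 1 for every root.
Set 1 + (-0.458) z + (0.128) z^2 = 0, i.e. a z^2 + b z + c = 0 with a = 0.128, b = -0.458, c = 1.
Discriminant D = b^2 - 4ac = (-0.458)^2 - 4*(0.128)*1 = 0.209764 - (0.512) = -0.302236.
D < 0, so the roots are the complex-conjugate pair z = (-b +/- i sqrt(-D)) / (2a) = 1.7891 +/- 2.1475i.
For a conjugate pair |z|^2 = z * conj(z) = (product of roots) = c/a = 1/(0.128) = 7.8125, so |z| = sqrt(7.8125) = 2.7951 for both roots.
Moduli of all roots: 2.7951, 2.7951.
All moduli strictly greater than 1? Yes.
Verdict: Stationary.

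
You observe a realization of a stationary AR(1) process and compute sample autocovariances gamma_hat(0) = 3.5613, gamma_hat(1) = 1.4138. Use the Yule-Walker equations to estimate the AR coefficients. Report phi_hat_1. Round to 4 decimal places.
\hat\phi_{1} = 0.3970

The Yule-Walker equations for an AR(p) process read, in matrix form,
  Gamma_p phi = r_p,   with   (Gamma_p)_{ij} = gamma(|i - j|),
                       (r_p)_i = gamma(i),   i,j = 1..p.
Substitute the sample gammas (Toeplitz matrix and right-hand side of size 1):
  Gamma_p = [[3.5613]]
  r_p     = [1.4138]
With p = 1 this is the single equation gamma(0) phi_1 = gamma(1):
  phi_hat_1 = gamma(1) / gamma(0) = 1.4138 / 3.5613 = 0.3970.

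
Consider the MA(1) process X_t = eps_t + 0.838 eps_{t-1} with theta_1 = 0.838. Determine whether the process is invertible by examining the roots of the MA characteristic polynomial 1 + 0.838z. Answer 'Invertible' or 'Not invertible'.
\text{Invertible}

The MA(q) characteristic polynomial is P(z) = 1 + 0.838z.
Invertibility requires all roots to lie outside the unit circle, i.e. |z| > 1 for every root.
This is linear in z: 1 + (0.838) z = 0  =>  z = -1/(0.838) = -1.193317,  |z| = 1.193317.
Moduli of all roots: 1.1933.
All moduli strictly greater than 1? Yes.
Verdict: Invertible.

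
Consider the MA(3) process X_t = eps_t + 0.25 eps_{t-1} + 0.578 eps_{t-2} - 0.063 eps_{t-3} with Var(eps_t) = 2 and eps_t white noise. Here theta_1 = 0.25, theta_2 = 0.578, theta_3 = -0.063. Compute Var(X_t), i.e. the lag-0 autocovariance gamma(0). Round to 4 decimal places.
\gamma(0) = 2.8011

For an MA(q) process X_t = eps_t + sum_i theta_i eps_{t-i} with
Var(eps_t) = sigma^2, the variance is
  gamma(0) = sigma^2 * (1 + sum_i theta_i^2).
  sum_i theta_i^2 = (0.25)^2 + (0.578)^2 + (-0.063)^2 = 0.0625 + 0.334084 + 0.003969 = 0.400553.
  gamma(0) = 2 * (1 + 0.400553) = 2 * 1.400553 = 2.801106, which rounds to 2.8011.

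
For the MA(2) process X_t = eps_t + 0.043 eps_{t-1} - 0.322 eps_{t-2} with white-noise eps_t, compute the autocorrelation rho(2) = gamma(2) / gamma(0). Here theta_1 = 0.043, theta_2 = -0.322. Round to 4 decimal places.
\rho(2) = -0.2913

For an MA(q) process with theta_0 = 1, the autocovariance is
  gamma(k) = sigma^2 * sum_{i=0..q-k} theta_i * theta_{i+k},
and rho(k) = gamma(k) / gamma(0). Sigma^2 cancels.
  numerator   = (1)*(-0.322) = -0.322.
  denominator = (1)^2 + (0.043)^2 + (-0.322)^2 = 1.105533.
  rho(2) = -0.322 / 1.105533 = -0.2913.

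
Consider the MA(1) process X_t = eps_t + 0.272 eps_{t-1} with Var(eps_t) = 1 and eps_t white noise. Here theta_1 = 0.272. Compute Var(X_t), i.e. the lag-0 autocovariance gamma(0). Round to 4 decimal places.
\gamma(0) = 1.0740

For an MA(q) process X_t = eps_t + sum_i theta_i eps_{t-i} with
Var(eps_t) = sigma^2, the variance is
  gamma(0) = sigma^2 * (1 + sum_i theta_i^2).
  sum_i theta_i^2 = (0.272)^2 = 0.073984.
  gamma(0) = 1 * (1 + 0.073984) = 1 * 1.073984 = 1.073984, which rounds to 1.0740.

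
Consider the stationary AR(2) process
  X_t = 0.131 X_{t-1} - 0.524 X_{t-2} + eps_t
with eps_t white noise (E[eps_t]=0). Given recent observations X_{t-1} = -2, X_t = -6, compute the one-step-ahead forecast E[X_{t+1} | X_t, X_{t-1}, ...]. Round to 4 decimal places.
E[X_{t+1} \mid \mathcal F_t] = 0.2620

For an AR(p) model X_t = c + sum_i phi_i X_{t-i} + eps_t, the
one-step-ahead conditional mean is
  E[X_{t+1} | X_t, ...] = c + sum_i phi_i X_{t+1-i}.
Substitute known values:
  E[X_{t+1} | ...] = (0.131) * (-6) + (-0.524) * (-2)
                   = 0.2620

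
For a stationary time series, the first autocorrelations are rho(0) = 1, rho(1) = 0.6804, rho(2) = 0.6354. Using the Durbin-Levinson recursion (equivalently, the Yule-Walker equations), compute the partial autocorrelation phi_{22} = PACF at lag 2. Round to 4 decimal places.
\phi_{22} = 0.3211

The PACF at lag k is phi_{kk}, the last component of the solution
to the Yule-Walker system G_k phi = r_k where
  (G_k)_{ij} = rho(|i - j|), (r_k)_i = rho(i), i,j = 1..k.
Equivalently, Durbin-Levinson gives phi_{kk} iteratively:
  phi_{11} = rho(1)
  phi_{kk} = [rho(k) - sum_{j=1..k-1} phi_{k-1,j} rho(k-j)]
            / [1 - sum_{j=1..k-1} phi_{k-1,j} rho(j)],
  phi_{k,j} = phi_{k-1,j} - phi_{kk} phi_{k-1,k-j},  j = 1..k-1.
Step k = 1:
  phi_11 = rho(1) = 0.6804.
Step k = 2:
  phi_22 = [rho(2) - phi_11 rho(1)] / [1 - phi_11 rho(1)] = [0.6354 - (0.6804)(0.6804)] / [1 - (0.6804)(0.6804)]
         = 0.17245584 / 0.53705584 = 0.3211.
Therefore phi_{22} = 0.3211.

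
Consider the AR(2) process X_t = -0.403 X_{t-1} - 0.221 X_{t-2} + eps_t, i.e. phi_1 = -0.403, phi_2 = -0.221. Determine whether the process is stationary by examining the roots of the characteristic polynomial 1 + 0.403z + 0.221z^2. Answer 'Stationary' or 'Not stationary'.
\text{Stationary}

The AR(p) characteristic polynomial is P(z) = 1 + 0.403z + 0.221z^2.
Stationarity requires all roots to lie outside the unit circle, i.e. |z| > 1 for every root.
Set 1 + (0.403) z + (0.221) z^2 = 0, i.e. a z^2 + b z + c = 0 with a = 0.221, b = 0.403, c = 1.
Discriminant D = b^2 - 4ac = (0.403)^2 - 4*(0.221)*1 = 0.162409 - (0.884) = -0.721591.
D < 0, so the roots are the complex-conjugate pair z = (-b +/- i sqrt(-D)) / (2a) = -0.9118 +/- 1.9219i.
For a conjugate pair |z|^2 = z * conj(z) = (product of roots) = c/a = 1/(0.221) = 4.524887, so |z| = sqrt(4.524887) = 2.1272 for both roots.
Moduli of all roots: 2.1272, 2.1272.
All moduli strictly greater than 1? Yes.
Verdict: Stationary.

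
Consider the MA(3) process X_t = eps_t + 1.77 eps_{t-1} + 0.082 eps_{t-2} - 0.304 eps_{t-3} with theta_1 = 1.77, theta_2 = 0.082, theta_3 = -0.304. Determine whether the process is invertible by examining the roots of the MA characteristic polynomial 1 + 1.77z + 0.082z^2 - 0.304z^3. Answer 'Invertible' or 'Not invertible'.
\text{Not invertible}

The MA(q) characteristic polynomial is P(z) = 1 + 1.77z + 0.082z^2 - 0.304z^3.
Invertibility requires all roots to lie outside the unit circle, i.e. |z| > 1 for every root.
Degree 3: look for a simple real root z0 first, then factor out (1 - z/z0) and solve the remaining quadratic.
Testing z0 = -0.625: P(-0.625) = 1 + (1.77)(-0.625) + (0.082)(-0.625)^2 + (-0.304)(-0.625)^3
  = 1 + (-1.10625) + (0.032031) + (0.074219) = 0.  So z_0 = -0.625 is a root, |z_0| = 0.625.
Divide out the factor (1 + 1.6 z) = (1 - z/z0) (since 1/z0 = -1.6):
  P(z) = (1 + 1.6 z)(1 + (0.17) z + (-0.19) z^2)
  [check: z-coef 0.17 - (-1.6) = 1.77; z^2-coef -0.19 - (-1.6)(0.17) = 0.082; z^3-coef -(-1.6)(-0.19) = -0.304.]
Remaining roots from the quadratic factor 1 + (0.17) z + (-0.19) z^2:
  Set 1 + (0.17) z + (-0.19) z^2 = 0, i.e. a z^2 + b z + c = 0 with a = -0.19, b = 0.17, c = 1.
  Discriminant D = b^2 - 4ac = (0.17)^2 - 4*(-0.19)*1 = 0.0289 - (-0.76) = 0.7889.
  D >= 0, so the roots are real: z = (-b +/- sqrt(D)) / (2a) = (-0.17 +/- 0.8882) / (-0.38).
    z_1 = (-0.17 + 0.8882) / (-0.38) = -1.89,   |z_1| = 1.89.
    z_2 = (-0.17 - 0.8882) / (-0.38) = 2.7847,   |z_2| = 2.7847.
Moduli of all roots: 0.6250, 1.8900, 2.7847.
All moduli strictly greater than 1? No.
Verdict: Not invertible.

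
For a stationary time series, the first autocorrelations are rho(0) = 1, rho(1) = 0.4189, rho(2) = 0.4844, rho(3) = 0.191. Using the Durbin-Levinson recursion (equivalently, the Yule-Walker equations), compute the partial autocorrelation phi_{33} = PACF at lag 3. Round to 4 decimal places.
\phi_{33} = -0.1310

The PACF at lag k is phi_{kk}, the last component of the solution
to the Yule-Walker system G_k phi = r_k where
  (G_k)_{ij} = rho(|i - j|), (r_k)_i = rho(i), i,j = 1..k.
Equivalently, Durbin-Levinson gives phi_{kk} iteratively:
  phi_{11} = rho(1)
  phi_{kk} = [rho(k) - sum_{j=1..k-1} phi_{k-1,j} rho(k-j)]
            / [1 - sum_{j=1..k-1} phi_{k-1,j} rho(j)],
  phi_{k,j} = phi_{k-1,j} - phi_{kk} phi_{k-1,k-j},  j = 1..k-1.
Step k = 1:
  phi_11 = rho(1) = 0.4189.
Step k = 2:
  phi_22 = [rho(2) - phi_11 rho(1)] / [1 - phi_11 rho(1)] = [0.4844 - (0.4189)(0.4189)] / [1 - (0.4189)(0.4189)]
         = 0.30892279 / 0.82452279 = 0.374669.
  Update: phi_21 = phi_11 - phi_22 phi_11 = 0.4189 - (0.374669)(0.4189) = 0.261951.
Step k = 3:
  phi_33 = [rho(3) - phi_21 rho(2) - phi_22 rho(1)] / [1 - phi_21 rho(1) - phi_22 rho(2)]
    numerator   = 0.191 - (0.261951)(0.4844) - (0.374669)(0.4189) = -0.0928379
    denominator = 1 - (0.261951)(0.4189) - (0.374669)(0.4844) = 0.70877912
  phi_33 = -0.0928379 / 0.70877912 = -0.131.
Therefore phi_{33} = -0.1310.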